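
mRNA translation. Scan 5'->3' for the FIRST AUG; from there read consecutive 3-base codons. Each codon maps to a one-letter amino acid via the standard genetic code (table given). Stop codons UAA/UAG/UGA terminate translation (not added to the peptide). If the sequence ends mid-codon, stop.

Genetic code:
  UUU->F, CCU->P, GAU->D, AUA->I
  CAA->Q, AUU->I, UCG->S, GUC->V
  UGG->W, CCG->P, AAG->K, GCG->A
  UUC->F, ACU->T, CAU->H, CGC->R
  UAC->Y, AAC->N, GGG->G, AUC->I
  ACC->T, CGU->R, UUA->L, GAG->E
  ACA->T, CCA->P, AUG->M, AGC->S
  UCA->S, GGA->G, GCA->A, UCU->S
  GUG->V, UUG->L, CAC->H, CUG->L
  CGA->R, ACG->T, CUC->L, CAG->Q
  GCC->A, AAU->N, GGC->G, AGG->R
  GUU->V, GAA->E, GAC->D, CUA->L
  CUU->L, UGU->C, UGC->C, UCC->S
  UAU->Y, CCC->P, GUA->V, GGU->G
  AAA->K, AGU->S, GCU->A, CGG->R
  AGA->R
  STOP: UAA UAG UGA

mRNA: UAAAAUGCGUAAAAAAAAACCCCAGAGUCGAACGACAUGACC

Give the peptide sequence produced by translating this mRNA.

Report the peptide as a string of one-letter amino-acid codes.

start AUG at pos 4
pos 4: AUG -> M; peptide=M
pos 7: CGU -> R; peptide=MR
pos 10: AAA -> K; peptide=MRK
pos 13: AAA -> K; peptide=MRKK
pos 16: AAA -> K; peptide=MRKKK
pos 19: CCC -> P; peptide=MRKKKP
pos 22: CAG -> Q; peptide=MRKKKPQ
pos 25: AGU -> S; peptide=MRKKKPQS
pos 28: CGA -> R; peptide=MRKKKPQSR
pos 31: ACG -> T; peptide=MRKKKPQSRT
pos 34: ACA -> T; peptide=MRKKKPQSRTT
pos 37: UGA -> STOP

Answer: MRKKKPQSRTT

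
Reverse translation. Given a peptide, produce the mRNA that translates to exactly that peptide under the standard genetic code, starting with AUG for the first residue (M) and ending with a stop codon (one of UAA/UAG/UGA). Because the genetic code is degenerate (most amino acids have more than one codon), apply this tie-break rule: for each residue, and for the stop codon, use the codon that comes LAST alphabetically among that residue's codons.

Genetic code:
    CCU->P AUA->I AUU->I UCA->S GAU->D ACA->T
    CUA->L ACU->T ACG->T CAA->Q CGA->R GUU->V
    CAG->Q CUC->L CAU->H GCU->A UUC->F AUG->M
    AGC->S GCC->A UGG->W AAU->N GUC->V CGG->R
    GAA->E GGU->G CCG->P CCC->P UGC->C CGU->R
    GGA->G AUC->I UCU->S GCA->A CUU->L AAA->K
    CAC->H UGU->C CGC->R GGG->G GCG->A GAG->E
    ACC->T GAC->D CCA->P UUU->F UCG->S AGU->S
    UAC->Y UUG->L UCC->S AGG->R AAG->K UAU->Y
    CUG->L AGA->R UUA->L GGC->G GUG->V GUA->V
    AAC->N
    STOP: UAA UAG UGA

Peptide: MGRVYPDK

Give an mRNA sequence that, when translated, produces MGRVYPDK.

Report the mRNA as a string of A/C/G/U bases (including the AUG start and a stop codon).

Answer: mRNA: AUGGGUCGUGUUUAUCCUGAUAAGUGA

Derivation:
residue 1: M -> AUG (start codon)
residue 2: G codons sorted = GGA,GGC,GGG,GGU -> pick last = GGU
residue 3: R codons sorted = AGA,AGG,CGA,CGC,CGG,CGU -> pick last = CGU
residue 4: V codons sorted = GUA,GUC,GUG,GUU -> pick last = GUU
residue 5: Y codons sorted = UAC,UAU -> pick last = UAU
residue 6: P codons sorted = CCA,CCC,CCG,CCU -> pick last = CCU
residue 7: D codons sorted = GAC,GAU -> pick last = GAU
residue 8: K codons sorted = AAA,AAG -> pick last = AAG
terminator: stop codons sorted = UAA,UAG,UGA -> pick last = UGA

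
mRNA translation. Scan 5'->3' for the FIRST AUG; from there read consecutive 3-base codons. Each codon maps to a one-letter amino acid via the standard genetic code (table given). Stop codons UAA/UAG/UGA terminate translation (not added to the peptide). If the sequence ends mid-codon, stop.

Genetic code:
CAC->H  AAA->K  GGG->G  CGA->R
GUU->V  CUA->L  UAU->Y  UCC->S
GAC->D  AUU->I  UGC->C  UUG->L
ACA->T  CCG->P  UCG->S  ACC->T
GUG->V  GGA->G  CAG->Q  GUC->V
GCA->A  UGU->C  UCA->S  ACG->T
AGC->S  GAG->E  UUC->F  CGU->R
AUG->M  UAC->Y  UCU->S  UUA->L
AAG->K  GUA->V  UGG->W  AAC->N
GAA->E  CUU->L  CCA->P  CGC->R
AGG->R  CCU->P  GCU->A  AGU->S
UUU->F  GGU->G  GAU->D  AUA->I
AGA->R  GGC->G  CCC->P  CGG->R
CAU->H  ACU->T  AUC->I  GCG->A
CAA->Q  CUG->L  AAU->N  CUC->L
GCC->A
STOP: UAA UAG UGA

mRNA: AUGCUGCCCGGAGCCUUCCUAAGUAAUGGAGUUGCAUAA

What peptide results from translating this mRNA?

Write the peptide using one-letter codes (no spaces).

start AUG at pos 0
pos 0: AUG -> M; peptide=M
pos 3: CUG -> L; peptide=ML
pos 6: CCC -> P; peptide=MLP
pos 9: GGA -> G; peptide=MLPG
pos 12: GCC -> A; peptide=MLPGA
pos 15: UUC -> F; peptide=MLPGAF
pos 18: CUA -> L; peptide=MLPGAFL
pos 21: AGU -> S; peptide=MLPGAFLS
pos 24: AAU -> N; peptide=MLPGAFLSN
pos 27: GGA -> G; peptide=MLPGAFLSNG
pos 30: GUU -> V; peptide=MLPGAFLSNGV
pos 33: GCA -> A; peptide=MLPGAFLSNGVA
pos 36: UAA -> STOP

Answer: MLPGAFLSNGVA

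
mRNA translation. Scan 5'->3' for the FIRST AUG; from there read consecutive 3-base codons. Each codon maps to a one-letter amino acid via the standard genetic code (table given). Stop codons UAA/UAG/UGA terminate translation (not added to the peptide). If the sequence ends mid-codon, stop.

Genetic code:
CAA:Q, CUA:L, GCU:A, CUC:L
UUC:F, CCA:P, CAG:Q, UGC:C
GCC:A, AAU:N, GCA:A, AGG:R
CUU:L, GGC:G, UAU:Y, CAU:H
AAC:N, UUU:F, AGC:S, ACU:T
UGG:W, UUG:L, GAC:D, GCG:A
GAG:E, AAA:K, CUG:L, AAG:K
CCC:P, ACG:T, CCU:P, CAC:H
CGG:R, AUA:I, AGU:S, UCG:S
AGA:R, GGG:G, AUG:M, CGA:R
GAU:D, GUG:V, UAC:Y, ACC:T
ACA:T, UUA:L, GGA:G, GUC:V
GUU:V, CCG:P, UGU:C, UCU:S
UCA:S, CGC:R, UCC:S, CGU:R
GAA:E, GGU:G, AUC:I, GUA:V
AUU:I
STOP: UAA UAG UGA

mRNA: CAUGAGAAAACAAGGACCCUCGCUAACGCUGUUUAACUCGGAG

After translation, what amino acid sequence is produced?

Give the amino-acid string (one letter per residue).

Answer: MRKQGPSLTLFNSE

Derivation:
start AUG at pos 1
pos 1: AUG -> M; peptide=M
pos 4: AGA -> R; peptide=MR
pos 7: AAA -> K; peptide=MRK
pos 10: CAA -> Q; peptide=MRKQ
pos 13: GGA -> G; peptide=MRKQG
pos 16: CCC -> P; peptide=MRKQGP
pos 19: UCG -> S; peptide=MRKQGPS
pos 22: CUA -> L; peptide=MRKQGPSL
pos 25: ACG -> T; peptide=MRKQGPSLT
pos 28: CUG -> L; peptide=MRKQGPSLTL
pos 31: UUU -> F; peptide=MRKQGPSLTLF
pos 34: AAC -> N; peptide=MRKQGPSLTLFN
pos 37: UCG -> S; peptide=MRKQGPSLTLFNS
pos 40: GAG -> E; peptide=MRKQGPSLTLFNSE
pos 43: only 0 nt remain (<3), stop (end of mRNA)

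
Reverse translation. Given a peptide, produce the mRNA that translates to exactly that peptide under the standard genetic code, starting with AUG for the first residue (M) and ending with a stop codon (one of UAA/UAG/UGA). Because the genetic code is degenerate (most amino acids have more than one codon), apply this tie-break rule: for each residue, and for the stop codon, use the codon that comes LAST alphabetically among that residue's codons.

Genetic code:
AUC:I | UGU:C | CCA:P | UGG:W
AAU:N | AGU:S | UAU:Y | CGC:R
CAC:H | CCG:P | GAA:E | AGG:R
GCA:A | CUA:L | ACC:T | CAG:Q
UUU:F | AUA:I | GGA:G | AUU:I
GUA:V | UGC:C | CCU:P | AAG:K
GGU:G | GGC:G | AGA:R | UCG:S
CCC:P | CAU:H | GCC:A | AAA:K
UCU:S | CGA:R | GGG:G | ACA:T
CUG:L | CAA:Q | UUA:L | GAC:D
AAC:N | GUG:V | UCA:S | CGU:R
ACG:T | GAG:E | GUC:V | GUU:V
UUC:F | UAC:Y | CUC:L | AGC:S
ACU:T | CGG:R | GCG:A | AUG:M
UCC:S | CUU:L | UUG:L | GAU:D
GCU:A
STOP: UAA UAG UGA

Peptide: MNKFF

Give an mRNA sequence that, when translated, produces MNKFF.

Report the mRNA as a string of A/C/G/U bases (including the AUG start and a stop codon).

residue 1: M -> AUG (start codon)
residue 2: N codons sorted = AAC,AAU -> pick last = AAU
residue 3: K codons sorted = AAA,AAG -> pick last = AAG
residue 4: F codons sorted = UUC,UUU -> pick last = UUU
residue 5: F codons sorted = UUC,UUU -> pick last = UUU
terminator: stop codons sorted = UAA,UAG,UGA -> pick last = UGA

Answer: mRNA: AUGAAUAAGUUUUUUUGA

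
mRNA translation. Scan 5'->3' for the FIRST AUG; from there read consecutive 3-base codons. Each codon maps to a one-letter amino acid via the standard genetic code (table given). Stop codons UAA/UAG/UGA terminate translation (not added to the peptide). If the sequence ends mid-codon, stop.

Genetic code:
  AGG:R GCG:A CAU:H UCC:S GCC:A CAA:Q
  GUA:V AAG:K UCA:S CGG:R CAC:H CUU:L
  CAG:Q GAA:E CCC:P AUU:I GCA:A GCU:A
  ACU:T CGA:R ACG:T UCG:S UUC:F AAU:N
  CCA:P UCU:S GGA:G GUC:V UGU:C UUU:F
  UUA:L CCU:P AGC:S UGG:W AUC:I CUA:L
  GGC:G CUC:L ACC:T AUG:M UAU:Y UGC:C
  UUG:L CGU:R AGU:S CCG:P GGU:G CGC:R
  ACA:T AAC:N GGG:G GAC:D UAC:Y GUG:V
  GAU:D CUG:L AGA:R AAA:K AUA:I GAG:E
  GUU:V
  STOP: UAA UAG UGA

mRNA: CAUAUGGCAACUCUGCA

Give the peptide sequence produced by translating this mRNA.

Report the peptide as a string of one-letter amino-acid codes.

Answer: MATL

Derivation:
start AUG at pos 3
pos 3: AUG -> M; peptide=M
pos 6: GCA -> A; peptide=MA
pos 9: ACU -> T; peptide=MAT
pos 12: CUG -> L; peptide=MATL
pos 15: only 2 nt remain (<3), stop (end of mRNA)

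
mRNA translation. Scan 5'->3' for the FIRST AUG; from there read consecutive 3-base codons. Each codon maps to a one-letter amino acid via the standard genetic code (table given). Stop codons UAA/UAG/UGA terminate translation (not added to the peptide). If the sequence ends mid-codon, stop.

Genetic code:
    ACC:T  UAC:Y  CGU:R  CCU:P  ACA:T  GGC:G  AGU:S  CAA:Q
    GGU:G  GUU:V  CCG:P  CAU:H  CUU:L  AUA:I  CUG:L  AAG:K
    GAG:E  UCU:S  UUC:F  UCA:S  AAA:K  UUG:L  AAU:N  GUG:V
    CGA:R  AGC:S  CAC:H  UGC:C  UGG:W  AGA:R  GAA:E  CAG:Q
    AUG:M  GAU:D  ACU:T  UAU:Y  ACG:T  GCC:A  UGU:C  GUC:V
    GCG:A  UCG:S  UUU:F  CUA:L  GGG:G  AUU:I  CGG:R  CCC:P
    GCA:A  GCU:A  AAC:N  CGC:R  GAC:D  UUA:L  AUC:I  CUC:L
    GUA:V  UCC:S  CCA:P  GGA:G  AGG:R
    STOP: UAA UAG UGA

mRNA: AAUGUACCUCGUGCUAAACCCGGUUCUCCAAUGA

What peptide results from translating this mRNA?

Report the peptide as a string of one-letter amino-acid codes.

start AUG at pos 1
pos 1: AUG -> M; peptide=M
pos 4: UAC -> Y; peptide=MY
pos 7: CUC -> L; peptide=MYL
pos 10: GUG -> V; peptide=MYLV
pos 13: CUA -> L; peptide=MYLVL
pos 16: AAC -> N; peptide=MYLVLN
pos 19: CCG -> P; peptide=MYLVLNP
pos 22: GUU -> V; peptide=MYLVLNPV
pos 25: CUC -> L; peptide=MYLVLNPVL
pos 28: CAA -> Q; peptide=MYLVLNPVLQ
pos 31: UGA -> STOP

Answer: MYLVLNPVLQ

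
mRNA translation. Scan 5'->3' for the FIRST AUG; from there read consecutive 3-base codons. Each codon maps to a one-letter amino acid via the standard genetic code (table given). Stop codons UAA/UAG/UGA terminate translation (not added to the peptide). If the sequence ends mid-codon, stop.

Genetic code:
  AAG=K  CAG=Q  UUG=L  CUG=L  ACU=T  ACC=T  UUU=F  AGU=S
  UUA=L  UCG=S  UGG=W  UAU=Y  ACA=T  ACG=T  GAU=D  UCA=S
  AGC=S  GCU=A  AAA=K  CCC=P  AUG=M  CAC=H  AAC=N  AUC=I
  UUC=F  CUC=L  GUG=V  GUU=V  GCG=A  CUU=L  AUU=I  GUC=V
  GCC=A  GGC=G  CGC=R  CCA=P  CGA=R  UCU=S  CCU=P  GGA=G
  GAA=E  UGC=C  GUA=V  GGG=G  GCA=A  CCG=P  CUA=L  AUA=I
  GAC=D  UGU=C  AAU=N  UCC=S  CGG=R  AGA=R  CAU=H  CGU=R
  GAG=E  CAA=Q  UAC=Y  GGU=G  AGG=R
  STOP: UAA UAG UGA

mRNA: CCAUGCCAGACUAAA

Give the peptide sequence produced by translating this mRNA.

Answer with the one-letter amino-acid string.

start AUG at pos 2
pos 2: AUG -> M; peptide=M
pos 5: CCA -> P; peptide=MP
pos 8: GAC -> D; peptide=MPD
pos 11: UAA -> STOP

Answer: MPD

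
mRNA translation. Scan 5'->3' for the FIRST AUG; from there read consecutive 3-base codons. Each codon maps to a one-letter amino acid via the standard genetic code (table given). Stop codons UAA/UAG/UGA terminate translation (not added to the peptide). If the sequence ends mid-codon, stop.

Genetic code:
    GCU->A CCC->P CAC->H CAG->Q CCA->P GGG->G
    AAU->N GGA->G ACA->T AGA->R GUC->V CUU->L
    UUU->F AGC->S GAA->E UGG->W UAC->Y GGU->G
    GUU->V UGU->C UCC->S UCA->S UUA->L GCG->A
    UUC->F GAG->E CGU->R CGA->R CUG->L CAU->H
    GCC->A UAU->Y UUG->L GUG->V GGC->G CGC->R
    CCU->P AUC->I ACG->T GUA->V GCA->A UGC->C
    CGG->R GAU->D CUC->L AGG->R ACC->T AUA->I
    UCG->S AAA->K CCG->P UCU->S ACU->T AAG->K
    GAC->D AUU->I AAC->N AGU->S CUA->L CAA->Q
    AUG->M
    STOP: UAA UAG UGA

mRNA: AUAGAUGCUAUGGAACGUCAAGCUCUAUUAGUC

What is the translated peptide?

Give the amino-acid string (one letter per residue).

start AUG at pos 4
pos 4: AUG -> M; peptide=M
pos 7: CUA -> L; peptide=ML
pos 10: UGG -> W; peptide=MLW
pos 13: AAC -> N; peptide=MLWN
pos 16: GUC -> V; peptide=MLWNV
pos 19: AAG -> K; peptide=MLWNVK
pos 22: CUC -> L; peptide=MLWNVKL
pos 25: UAU -> Y; peptide=MLWNVKLY
pos 28: UAG -> STOP

Answer: MLWNVKLY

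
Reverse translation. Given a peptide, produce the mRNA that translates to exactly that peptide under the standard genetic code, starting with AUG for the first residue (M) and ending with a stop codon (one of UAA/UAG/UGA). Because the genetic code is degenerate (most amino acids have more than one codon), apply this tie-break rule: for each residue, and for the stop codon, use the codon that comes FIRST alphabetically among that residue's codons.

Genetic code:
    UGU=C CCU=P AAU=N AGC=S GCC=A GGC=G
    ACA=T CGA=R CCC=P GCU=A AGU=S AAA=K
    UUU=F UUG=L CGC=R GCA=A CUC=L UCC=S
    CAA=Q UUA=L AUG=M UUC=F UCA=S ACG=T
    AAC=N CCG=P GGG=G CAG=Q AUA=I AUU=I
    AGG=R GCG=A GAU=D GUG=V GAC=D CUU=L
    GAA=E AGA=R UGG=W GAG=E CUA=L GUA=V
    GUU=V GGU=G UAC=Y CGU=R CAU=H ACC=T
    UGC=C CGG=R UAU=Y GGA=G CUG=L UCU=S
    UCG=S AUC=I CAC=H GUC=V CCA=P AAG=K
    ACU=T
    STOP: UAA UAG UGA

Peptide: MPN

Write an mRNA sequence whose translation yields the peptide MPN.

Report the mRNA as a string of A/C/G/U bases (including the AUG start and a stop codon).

residue 1: M -> AUG (start codon)
residue 2: P codons sorted = CCA,CCC,CCG,CCU -> pick first = CCA
residue 3: N codons sorted = AAC,AAU -> pick first = AAC
terminator: stop codons sorted = UAA,UAG,UGA -> pick first = UAA

Answer: mRNA: AUGCCAAACUAA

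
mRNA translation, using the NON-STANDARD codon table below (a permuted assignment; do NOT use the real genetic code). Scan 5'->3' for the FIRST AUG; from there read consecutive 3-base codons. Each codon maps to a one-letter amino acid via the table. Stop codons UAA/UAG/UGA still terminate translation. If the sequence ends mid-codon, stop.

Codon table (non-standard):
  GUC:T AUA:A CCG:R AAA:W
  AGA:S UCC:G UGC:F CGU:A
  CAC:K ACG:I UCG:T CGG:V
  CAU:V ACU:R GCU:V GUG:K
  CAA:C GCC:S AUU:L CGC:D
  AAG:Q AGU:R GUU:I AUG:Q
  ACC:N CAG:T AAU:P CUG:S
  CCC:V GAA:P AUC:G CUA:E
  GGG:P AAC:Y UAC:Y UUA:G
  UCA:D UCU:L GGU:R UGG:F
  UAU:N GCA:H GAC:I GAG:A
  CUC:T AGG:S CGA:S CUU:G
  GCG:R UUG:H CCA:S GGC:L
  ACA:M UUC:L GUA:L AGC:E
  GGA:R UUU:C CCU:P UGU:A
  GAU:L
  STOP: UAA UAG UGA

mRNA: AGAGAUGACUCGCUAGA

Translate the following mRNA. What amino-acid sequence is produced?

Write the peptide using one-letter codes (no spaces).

Answer: QRD

Derivation:
start AUG at pos 4
pos 4: AUG -> Q; peptide=Q
pos 7: ACU -> R; peptide=QR
pos 10: CGC -> D; peptide=QRD
pos 13: UAG -> STOP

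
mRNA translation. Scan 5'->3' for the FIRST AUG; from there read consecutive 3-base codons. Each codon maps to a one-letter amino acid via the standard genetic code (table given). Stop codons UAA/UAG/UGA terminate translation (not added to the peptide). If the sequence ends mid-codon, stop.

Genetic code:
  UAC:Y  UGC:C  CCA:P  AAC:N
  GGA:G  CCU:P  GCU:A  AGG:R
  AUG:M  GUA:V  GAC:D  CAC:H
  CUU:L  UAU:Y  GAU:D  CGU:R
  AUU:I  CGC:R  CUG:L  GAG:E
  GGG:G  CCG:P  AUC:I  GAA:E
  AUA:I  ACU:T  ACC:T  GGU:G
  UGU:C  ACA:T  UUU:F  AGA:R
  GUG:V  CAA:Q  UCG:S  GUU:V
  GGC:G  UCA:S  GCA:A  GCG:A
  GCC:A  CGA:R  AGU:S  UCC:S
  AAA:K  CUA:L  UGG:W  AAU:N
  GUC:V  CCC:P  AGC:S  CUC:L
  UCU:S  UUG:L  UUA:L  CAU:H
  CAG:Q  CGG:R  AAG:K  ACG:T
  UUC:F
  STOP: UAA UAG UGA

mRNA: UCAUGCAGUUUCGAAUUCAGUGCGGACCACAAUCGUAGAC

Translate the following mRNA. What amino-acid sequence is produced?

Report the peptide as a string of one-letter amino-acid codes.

start AUG at pos 2
pos 2: AUG -> M; peptide=M
pos 5: CAG -> Q; peptide=MQ
pos 8: UUU -> F; peptide=MQF
pos 11: CGA -> R; peptide=MQFR
pos 14: AUU -> I; peptide=MQFRI
pos 17: CAG -> Q; peptide=MQFRIQ
pos 20: UGC -> C; peptide=MQFRIQC
pos 23: GGA -> G; peptide=MQFRIQCG
pos 26: CCA -> P; peptide=MQFRIQCGP
pos 29: CAA -> Q; peptide=MQFRIQCGPQ
pos 32: UCG -> S; peptide=MQFRIQCGPQS
pos 35: UAG -> STOP

Answer: MQFRIQCGPQS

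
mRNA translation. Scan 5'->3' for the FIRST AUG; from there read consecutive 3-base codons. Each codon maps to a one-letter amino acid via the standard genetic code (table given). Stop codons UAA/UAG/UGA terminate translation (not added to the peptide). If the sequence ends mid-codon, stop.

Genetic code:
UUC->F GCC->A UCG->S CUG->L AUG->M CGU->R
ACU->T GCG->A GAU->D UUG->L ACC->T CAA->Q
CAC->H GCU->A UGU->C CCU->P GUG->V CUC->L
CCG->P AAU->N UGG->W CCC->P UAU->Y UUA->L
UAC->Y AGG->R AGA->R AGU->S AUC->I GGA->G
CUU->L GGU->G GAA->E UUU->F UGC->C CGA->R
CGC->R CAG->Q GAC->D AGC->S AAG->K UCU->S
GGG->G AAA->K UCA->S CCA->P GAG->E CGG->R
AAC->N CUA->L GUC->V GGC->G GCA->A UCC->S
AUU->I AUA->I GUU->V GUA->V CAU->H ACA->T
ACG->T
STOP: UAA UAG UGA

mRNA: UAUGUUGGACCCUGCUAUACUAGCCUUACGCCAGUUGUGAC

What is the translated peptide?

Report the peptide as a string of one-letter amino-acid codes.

start AUG at pos 1
pos 1: AUG -> M; peptide=M
pos 4: UUG -> L; peptide=ML
pos 7: GAC -> D; peptide=MLD
pos 10: CCU -> P; peptide=MLDP
pos 13: GCU -> A; peptide=MLDPA
pos 16: AUA -> I; peptide=MLDPAI
pos 19: CUA -> L; peptide=MLDPAIL
pos 22: GCC -> A; peptide=MLDPAILA
pos 25: UUA -> L; peptide=MLDPAILAL
pos 28: CGC -> R; peptide=MLDPAILALR
pos 31: CAG -> Q; peptide=MLDPAILALRQ
pos 34: UUG -> L; peptide=MLDPAILALRQL
pos 37: UGA -> STOP

Answer: MLDPAILALRQL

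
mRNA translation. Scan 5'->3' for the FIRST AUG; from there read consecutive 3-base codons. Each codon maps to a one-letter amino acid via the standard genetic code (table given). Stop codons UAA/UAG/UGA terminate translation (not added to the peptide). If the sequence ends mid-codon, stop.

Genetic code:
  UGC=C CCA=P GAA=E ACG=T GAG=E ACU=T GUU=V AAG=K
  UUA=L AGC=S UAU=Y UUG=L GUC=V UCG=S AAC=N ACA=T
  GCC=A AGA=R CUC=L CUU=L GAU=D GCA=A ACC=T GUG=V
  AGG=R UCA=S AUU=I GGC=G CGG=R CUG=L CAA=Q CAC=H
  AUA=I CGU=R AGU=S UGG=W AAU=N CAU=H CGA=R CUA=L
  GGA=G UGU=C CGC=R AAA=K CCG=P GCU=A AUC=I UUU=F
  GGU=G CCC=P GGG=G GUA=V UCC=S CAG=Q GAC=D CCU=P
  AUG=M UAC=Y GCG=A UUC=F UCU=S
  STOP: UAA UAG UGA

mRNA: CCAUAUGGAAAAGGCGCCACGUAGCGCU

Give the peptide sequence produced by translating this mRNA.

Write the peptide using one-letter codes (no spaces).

start AUG at pos 4
pos 4: AUG -> M; peptide=M
pos 7: GAA -> E; peptide=ME
pos 10: AAG -> K; peptide=MEK
pos 13: GCG -> A; peptide=MEKA
pos 16: CCA -> P; peptide=MEKAP
pos 19: CGU -> R; peptide=MEKAPR
pos 22: AGC -> S; peptide=MEKAPRS
pos 25: GCU -> A; peptide=MEKAPRSA
pos 28: only 0 nt remain (<3), stop (end of mRNA)

Answer: MEKAPRSA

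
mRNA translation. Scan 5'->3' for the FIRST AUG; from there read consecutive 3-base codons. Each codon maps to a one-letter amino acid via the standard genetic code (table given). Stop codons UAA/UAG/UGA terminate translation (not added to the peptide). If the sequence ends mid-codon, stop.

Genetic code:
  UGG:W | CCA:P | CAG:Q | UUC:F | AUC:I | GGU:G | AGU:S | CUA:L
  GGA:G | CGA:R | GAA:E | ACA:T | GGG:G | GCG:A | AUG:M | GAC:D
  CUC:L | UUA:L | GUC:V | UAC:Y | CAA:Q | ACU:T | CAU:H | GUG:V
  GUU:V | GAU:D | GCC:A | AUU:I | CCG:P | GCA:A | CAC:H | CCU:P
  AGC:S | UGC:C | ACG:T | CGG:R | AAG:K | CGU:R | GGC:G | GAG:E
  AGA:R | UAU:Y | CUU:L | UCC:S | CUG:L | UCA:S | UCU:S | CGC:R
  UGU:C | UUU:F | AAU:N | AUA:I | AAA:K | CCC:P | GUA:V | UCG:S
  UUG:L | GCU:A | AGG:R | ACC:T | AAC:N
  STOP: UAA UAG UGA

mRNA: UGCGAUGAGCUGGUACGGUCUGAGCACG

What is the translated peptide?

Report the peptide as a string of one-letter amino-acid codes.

Answer: MSWYGLST

Derivation:
start AUG at pos 4
pos 4: AUG -> M; peptide=M
pos 7: AGC -> S; peptide=MS
pos 10: UGG -> W; peptide=MSW
pos 13: UAC -> Y; peptide=MSWY
pos 16: GGU -> G; peptide=MSWYG
pos 19: CUG -> L; peptide=MSWYGL
pos 22: AGC -> S; peptide=MSWYGLS
pos 25: ACG -> T; peptide=MSWYGLST
pos 28: only 0 nt remain (<3), stop (end of mRNA)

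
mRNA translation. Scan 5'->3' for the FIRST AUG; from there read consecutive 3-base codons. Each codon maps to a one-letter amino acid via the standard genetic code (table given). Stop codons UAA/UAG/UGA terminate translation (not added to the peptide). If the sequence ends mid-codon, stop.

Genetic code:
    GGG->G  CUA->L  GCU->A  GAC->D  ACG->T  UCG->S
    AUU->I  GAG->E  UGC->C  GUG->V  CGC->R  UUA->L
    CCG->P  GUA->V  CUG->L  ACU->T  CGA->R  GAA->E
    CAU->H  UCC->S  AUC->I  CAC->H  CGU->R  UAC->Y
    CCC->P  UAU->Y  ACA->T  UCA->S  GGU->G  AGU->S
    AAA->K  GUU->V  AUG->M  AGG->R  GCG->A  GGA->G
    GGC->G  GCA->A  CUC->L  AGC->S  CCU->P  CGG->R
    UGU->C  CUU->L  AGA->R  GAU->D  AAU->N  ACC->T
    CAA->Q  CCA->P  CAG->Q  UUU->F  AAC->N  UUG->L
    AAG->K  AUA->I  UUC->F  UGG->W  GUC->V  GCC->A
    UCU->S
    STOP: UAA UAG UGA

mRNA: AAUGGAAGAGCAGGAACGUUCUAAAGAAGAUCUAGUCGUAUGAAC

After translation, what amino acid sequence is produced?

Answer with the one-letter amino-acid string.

Answer: MEEQERSKEDLVV

Derivation:
start AUG at pos 1
pos 1: AUG -> M; peptide=M
pos 4: GAA -> E; peptide=ME
pos 7: GAG -> E; peptide=MEE
pos 10: CAG -> Q; peptide=MEEQ
pos 13: GAA -> E; peptide=MEEQE
pos 16: CGU -> R; peptide=MEEQER
pos 19: UCU -> S; peptide=MEEQERS
pos 22: AAA -> K; peptide=MEEQERSK
pos 25: GAA -> E; peptide=MEEQERSKE
pos 28: GAU -> D; peptide=MEEQERSKED
pos 31: CUA -> L; peptide=MEEQERSKEDL
pos 34: GUC -> V; peptide=MEEQERSKEDLV
pos 37: GUA -> V; peptide=MEEQERSKEDLVV
pos 40: UGA -> STOP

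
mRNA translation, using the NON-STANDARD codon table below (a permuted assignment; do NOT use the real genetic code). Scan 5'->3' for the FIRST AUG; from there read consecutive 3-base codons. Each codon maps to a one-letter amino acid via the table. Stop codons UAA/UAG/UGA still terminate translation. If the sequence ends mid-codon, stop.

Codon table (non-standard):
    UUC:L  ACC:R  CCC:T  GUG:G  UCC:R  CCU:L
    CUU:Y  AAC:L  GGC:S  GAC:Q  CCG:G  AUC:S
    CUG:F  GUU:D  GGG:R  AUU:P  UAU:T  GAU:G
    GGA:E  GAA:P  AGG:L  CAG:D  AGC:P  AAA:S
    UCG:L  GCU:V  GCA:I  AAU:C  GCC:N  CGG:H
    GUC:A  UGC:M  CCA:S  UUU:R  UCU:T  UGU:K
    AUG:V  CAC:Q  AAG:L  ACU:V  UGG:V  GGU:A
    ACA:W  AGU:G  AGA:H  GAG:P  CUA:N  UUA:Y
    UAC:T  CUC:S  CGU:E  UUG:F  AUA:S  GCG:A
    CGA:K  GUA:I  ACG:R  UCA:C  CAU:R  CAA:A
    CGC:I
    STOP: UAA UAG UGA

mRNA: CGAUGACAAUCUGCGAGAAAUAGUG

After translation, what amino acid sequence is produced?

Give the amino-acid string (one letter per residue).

start AUG at pos 2
pos 2: AUG -> V; peptide=V
pos 5: ACA -> W; peptide=VW
pos 8: AUC -> S; peptide=VWS
pos 11: UGC -> M; peptide=VWSM
pos 14: GAG -> P; peptide=VWSMP
pos 17: AAA -> S; peptide=VWSMPS
pos 20: UAG -> STOP

Answer: VWSMPS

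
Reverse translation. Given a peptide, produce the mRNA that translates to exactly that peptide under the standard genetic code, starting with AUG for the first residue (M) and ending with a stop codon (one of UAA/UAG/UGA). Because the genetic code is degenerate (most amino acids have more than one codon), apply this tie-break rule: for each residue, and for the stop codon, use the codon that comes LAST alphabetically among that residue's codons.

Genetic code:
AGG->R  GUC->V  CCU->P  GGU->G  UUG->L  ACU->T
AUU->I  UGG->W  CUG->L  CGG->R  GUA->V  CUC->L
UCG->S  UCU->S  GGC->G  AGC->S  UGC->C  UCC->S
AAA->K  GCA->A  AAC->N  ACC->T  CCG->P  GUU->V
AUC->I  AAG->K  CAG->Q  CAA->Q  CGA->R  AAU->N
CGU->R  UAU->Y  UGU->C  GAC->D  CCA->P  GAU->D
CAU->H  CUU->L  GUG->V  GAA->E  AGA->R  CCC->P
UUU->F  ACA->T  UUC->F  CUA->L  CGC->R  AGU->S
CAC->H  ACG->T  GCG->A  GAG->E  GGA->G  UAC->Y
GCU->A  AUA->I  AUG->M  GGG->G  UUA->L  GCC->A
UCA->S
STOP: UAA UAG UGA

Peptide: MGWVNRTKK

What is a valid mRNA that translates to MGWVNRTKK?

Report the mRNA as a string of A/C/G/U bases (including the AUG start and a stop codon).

residue 1: M -> AUG (start codon)
residue 2: G codons sorted = GGA,GGC,GGG,GGU -> pick last = GGU
residue 3: W -> UGG (only codon)
residue 4: V codons sorted = GUA,GUC,GUG,GUU -> pick last = GUU
residue 5: N codons sorted = AAC,AAU -> pick last = AAU
residue 6: R codons sorted = AGA,AGG,CGA,CGC,CGG,CGU -> pick last = CGU
residue 7: T codons sorted = ACA,ACC,ACG,ACU -> pick last = ACU
residue 8: K codons sorted = AAA,AAG -> pick last = AAG
residue 9: K codons sorted = AAA,AAG -> pick last = AAG
terminator: stop codons sorted = UAA,UAG,UGA -> pick last = UGA

Answer: mRNA: AUGGGUUGGGUUAAUCGUACUAAGAAGUGA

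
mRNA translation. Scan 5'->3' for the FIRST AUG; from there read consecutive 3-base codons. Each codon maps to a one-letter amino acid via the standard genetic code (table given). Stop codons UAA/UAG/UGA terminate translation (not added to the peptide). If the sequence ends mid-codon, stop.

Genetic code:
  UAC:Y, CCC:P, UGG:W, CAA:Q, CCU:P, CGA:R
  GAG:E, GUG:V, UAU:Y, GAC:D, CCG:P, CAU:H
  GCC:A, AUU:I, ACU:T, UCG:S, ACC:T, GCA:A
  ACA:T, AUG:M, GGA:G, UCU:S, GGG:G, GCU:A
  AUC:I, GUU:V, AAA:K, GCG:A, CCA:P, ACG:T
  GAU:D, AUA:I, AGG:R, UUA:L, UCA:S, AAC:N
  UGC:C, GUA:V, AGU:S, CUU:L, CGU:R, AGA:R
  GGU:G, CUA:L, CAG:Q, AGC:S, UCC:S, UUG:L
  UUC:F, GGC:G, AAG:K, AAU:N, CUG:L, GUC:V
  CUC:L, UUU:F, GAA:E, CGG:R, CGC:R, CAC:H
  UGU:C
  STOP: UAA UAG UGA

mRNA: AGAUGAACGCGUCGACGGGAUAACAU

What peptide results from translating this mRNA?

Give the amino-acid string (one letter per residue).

Answer: MNASTG

Derivation:
start AUG at pos 2
pos 2: AUG -> M; peptide=M
pos 5: AAC -> N; peptide=MN
pos 8: GCG -> A; peptide=MNA
pos 11: UCG -> S; peptide=MNAS
pos 14: ACG -> T; peptide=MNAST
pos 17: GGA -> G; peptide=MNASTG
pos 20: UAA -> STOP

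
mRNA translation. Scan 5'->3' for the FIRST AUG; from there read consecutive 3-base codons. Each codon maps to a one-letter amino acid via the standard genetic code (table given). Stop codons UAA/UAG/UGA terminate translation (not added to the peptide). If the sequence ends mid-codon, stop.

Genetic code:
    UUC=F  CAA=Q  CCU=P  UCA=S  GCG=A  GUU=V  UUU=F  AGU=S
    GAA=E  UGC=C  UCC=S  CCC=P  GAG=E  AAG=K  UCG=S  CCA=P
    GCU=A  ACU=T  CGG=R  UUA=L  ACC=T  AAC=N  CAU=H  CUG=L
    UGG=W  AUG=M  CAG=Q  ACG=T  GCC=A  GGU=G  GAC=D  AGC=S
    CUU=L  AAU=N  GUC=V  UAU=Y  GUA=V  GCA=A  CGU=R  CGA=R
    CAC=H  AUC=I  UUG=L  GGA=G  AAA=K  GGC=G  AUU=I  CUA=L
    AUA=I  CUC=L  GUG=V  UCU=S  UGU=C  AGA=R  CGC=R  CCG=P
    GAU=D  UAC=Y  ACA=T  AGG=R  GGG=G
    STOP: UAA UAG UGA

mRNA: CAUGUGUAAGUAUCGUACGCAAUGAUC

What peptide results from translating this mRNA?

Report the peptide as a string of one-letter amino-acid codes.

Answer: MCKYRTQ

Derivation:
start AUG at pos 1
pos 1: AUG -> M; peptide=M
pos 4: UGU -> C; peptide=MC
pos 7: AAG -> K; peptide=MCK
pos 10: UAU -> Y; peptide=MCKY
pos 13: CGU -> R; peptide=MCKYR
pos 16: ACG -> T; peptide=MCKYRT
pos 19: CAA -> Q; peptide=MCKYRTQ
pos 22: UGA -> STOP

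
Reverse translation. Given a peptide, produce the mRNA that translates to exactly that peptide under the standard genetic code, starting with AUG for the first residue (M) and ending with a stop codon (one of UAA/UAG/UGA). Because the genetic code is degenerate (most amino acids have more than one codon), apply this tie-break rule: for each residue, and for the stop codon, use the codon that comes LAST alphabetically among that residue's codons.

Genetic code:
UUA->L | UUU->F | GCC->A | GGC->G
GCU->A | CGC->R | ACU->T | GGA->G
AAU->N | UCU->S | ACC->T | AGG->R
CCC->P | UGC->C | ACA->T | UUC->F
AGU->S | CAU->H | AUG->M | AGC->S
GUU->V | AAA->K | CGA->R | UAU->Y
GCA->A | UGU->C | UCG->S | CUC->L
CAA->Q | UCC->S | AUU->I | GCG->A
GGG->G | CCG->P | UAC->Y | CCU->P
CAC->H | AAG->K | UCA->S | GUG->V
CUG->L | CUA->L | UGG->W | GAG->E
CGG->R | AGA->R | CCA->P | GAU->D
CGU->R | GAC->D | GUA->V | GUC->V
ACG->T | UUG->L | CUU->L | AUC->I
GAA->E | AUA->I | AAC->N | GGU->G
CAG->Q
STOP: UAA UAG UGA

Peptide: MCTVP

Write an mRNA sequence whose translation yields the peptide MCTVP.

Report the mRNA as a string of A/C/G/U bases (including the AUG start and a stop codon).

Answer: mRNA: AUGUGUACUGUUCCUUGA

Derivation:
residue 1: M -> AUG (start codon)
residue 2: C codons sorted = UGC,UGU -> pick last = UGU
residue 3: T codons sorted = ACA,ACC,ACG,ACU -> pick last = ACU
residue 4: V codons sorted = GUA,GUC,GUG,GUU -> pick last = GUU
residue 5: P codons sorted = CCA,CCC,CCG,CCU -> pick last = CCU
terminator: stop codons sorted = UAA,UAG,UGA -> pick last = UGA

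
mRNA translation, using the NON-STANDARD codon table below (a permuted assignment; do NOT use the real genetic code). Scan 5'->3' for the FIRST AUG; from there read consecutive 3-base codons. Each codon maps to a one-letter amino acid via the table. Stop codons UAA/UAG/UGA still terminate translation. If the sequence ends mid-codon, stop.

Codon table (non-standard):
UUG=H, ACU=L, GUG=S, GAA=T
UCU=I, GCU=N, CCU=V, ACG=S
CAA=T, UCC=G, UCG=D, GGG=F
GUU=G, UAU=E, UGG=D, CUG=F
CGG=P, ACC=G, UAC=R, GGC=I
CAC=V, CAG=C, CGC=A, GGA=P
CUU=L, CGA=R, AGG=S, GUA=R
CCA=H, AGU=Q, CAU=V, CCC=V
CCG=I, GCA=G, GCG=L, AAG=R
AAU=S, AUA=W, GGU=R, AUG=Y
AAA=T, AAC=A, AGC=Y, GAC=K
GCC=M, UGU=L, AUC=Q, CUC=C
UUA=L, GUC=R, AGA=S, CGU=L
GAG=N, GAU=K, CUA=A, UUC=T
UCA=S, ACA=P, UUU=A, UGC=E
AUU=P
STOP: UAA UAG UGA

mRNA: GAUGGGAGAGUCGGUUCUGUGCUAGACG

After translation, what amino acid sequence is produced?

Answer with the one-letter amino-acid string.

start AUG at pos 1
pos 1: AUG -> Y; peptide=Y
pos 4: GGA -> P; peptide=YP
pos 7: GAG -> N; peptide=YPN
pos 10: UCG -> D; peptide=YPND
pos 13: GUU -> G; peptide=YPNDG
pos 16: CUG -> F; peptide=YPNDGF
pos 19: UGC -> E; peptide=YPNDGFE
pos 22: UAG -> STOP

Answer: YPNDGFE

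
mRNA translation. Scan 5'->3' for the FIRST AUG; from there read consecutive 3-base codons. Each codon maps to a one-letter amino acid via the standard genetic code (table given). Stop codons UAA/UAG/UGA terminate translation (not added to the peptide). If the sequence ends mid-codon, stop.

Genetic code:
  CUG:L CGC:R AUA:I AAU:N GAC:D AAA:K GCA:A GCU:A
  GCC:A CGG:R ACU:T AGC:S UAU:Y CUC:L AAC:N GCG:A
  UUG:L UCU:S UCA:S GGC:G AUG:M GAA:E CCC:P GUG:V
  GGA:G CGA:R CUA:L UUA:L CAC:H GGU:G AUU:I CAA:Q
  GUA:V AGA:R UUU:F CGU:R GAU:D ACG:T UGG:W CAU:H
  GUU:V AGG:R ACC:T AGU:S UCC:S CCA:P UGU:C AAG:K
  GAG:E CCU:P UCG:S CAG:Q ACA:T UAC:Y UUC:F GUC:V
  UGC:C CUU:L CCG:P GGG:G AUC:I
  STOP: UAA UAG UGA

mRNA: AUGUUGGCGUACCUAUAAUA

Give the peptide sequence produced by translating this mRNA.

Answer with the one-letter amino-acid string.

Answer: MLAYL

Derivation:
start AUG at pos 0
pos 0: AUG -> M; peptide=M
pos 3: UUG -> L; peptide=ML
pos 6: GCG -> A; peptide=MLA
pos 9: UAC -> Y; peptide=MLAY
pos 12: CUA -> L; peptide=MLAYL
pos 15: UAA -> STOP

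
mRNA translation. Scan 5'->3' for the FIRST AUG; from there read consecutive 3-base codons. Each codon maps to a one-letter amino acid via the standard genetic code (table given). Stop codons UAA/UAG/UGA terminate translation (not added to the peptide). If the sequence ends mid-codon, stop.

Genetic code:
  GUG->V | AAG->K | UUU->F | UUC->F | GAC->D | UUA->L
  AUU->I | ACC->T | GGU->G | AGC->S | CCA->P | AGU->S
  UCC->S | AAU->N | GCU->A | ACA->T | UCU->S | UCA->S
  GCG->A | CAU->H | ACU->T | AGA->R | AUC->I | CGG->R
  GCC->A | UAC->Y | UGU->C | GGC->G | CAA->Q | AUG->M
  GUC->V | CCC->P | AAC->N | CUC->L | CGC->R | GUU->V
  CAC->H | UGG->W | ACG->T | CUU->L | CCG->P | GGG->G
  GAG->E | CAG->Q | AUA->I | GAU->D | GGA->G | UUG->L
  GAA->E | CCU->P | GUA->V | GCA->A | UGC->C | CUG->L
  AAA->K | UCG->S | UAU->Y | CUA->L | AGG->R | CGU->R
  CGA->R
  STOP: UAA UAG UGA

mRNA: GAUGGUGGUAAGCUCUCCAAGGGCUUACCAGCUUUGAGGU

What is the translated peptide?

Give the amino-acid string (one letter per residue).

Answer: MVVSSPRAYQL

Derivation:
start AUG at pos 1
pos 1: AUG -> M; peptide=M
pos 4: GUG -> V; peptide=MV
pos 7: GUA -> V; peptide=MVV
pos 10: AGC -> S; peptide=MVVS
pos 13: UCU -> S; peptide=MVVSS
pos 16: CCA -> P; peptide=MVVSSP
pos 19: AGG -> R; peptide=MVVSSPR
pos 22: GCU -> A; peptide=MVVSSPRA
pos 25: UAC -> Y; peptide=MVVSSPRAY
pos 28: CAG -> Q; peptide=MVVSSPRAYQ
pos 31: CUU -> L; peptide=MVVSSPRAYQL
pos 34: UGA -> STOP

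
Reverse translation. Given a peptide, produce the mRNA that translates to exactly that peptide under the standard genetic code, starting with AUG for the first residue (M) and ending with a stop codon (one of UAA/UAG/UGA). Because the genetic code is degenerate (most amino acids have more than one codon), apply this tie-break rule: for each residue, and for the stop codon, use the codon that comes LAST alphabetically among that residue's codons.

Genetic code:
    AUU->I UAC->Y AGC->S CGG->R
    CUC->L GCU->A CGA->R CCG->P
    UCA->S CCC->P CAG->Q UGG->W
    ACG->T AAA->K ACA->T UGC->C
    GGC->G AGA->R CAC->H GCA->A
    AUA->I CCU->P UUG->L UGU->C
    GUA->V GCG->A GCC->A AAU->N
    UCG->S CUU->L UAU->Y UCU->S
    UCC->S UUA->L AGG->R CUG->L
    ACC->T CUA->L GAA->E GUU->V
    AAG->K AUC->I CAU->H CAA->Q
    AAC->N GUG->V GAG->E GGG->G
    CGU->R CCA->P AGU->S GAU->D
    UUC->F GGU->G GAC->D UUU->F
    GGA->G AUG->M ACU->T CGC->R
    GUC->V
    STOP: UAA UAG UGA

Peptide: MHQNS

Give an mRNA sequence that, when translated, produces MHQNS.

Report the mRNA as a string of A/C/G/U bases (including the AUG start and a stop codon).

Answer: mRNA: AUGCAUCAGAAUUCUUGA

Derivation:
residue 1: M -> AUG (start codon)
residue 2: H codons sorted = CAC,CAU -> pick last = CAU
residue 3: Q codons sorted = CAA,CAG -> pick last = CAG
residue 4: N codons sorted = AAC,AAU -> pick last = AAU
residue 5: S codons sorted = AGC,AGU,UCA,UCC,UCG,UCU -> pick last = UCU
terminator: stop codons sorted = UAA,UAG,UGA -> pick last = UGA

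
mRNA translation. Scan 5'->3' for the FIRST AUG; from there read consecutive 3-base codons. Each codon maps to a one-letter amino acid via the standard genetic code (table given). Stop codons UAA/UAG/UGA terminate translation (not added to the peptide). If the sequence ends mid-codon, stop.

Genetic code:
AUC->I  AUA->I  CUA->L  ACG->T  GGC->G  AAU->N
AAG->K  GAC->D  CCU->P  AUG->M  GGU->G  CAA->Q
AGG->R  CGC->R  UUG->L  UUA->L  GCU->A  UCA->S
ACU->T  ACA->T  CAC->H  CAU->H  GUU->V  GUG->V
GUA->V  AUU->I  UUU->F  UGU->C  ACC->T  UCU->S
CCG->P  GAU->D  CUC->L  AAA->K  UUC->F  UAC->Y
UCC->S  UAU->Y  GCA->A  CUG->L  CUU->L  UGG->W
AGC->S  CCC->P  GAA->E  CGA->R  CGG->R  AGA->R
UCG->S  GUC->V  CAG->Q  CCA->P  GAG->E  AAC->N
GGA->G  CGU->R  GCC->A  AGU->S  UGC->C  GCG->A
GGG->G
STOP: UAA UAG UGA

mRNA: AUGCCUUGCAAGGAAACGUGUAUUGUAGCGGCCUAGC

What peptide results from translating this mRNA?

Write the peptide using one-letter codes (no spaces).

start AUG at pos 0
pos 0: AUG -> M; peptide=M
pos 3: CCU -> P; peptide=MP
pos 6: UGC -> C; peptide=MPC
pos 9: AAG -> K; peptide=MPCK
pos 12: GAA -> E; peptide=MPCKE
pos 15: ACG -> T; peptide=MPCKET
pos 18: UGU -> C; peptide=MPCKETC
pos 21: AUU -> I; peptide=MPCKETCI
pos 24: GUA -> V; peptide=MPCKETCIV
pos 27: GCG -> A; peptide=MPCKETCIVA
pos 30: GCC -> A; peptide=MPCKETCIVAA
pos 33: UAG -> STOP

Answer: MPCKETCIVAA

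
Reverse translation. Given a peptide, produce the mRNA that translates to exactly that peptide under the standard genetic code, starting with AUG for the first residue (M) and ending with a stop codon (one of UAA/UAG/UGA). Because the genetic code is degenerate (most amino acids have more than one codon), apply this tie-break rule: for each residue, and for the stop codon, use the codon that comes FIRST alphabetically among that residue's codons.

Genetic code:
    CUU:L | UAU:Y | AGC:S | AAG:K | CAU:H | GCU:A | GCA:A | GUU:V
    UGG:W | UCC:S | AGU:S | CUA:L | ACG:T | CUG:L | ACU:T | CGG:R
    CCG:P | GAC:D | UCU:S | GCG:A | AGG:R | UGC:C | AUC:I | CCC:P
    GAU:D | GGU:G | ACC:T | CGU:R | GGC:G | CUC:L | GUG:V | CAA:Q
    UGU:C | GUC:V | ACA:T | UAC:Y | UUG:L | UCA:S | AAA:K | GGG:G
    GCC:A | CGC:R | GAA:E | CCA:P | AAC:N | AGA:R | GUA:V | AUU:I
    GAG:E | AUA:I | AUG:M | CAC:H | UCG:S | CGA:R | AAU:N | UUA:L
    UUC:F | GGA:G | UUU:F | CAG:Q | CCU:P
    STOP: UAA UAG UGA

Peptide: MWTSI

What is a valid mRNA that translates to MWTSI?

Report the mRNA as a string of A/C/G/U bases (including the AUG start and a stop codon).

residue 1: M -> AUG (start codon)
residue 2: W -> UGG (only codon)
residue 3: T codons sorted = ACA,ACC,ACG,ACU -> pick first = ACA
residue 4: S codons sorted = AGC,AGU,UCA,UCC,UCG,UCU -> pick first = AGC
residue 5: I codons sorted = AUA,AUC,AUU -> pick first = AUA
terminator: stop codons sorted = UAA,UAG,UGA -> pick first = UAA

Answer: mRNA: AUGUGGACAAGCAUAUAA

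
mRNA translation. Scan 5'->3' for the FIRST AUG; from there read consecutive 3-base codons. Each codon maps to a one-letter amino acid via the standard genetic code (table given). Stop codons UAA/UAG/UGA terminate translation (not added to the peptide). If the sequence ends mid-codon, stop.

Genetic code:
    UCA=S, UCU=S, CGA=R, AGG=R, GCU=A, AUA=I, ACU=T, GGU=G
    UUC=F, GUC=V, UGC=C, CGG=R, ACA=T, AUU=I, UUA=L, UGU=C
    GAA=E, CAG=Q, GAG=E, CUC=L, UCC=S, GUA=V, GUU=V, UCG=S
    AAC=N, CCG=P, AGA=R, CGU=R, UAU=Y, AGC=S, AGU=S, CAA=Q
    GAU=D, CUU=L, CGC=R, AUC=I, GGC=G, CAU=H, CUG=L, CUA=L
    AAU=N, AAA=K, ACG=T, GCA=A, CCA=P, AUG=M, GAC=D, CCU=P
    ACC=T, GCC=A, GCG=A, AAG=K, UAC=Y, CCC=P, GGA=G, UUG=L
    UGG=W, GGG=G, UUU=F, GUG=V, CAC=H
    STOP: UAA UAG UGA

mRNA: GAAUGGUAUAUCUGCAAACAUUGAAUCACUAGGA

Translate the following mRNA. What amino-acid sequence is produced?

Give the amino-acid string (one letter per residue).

start AUG at pos 2
pos 2: AUG -> M; peptide=M
pos 5: GUA -> V; peptide=MV
pos 8: UAU -> Y; peptide=MVY
pos 11: CUG -> L; peptide=MVYL
pos 14: CAA -> Q; peptide=MVYLQ
pos 17: ACA -> T; peptide=MVYLQT
pos 20: UUG -> L; peptide=MVYLQTL
pos 23: AAU -> N; peptide=MVYLQTLN
pos 26: CAC -> H; peptide=MVYLQTLNH
pos 29: UAG -> STOP

Answer: MVYLQTLNH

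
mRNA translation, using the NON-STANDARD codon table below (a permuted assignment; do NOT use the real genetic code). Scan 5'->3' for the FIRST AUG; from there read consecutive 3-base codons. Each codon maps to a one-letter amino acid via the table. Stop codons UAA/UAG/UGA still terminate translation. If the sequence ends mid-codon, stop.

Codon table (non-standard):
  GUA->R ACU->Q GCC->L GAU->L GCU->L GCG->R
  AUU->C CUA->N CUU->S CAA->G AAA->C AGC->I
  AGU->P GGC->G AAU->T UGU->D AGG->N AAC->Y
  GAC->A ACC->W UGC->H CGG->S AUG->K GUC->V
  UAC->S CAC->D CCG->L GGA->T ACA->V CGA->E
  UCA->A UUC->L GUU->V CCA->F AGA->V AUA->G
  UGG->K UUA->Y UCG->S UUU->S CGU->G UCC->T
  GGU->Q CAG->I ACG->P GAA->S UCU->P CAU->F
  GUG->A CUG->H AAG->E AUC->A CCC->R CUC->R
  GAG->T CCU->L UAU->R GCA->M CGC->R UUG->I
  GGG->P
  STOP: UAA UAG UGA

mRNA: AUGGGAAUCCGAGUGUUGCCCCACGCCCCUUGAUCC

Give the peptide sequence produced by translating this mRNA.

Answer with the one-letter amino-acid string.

start AUG at pos 0
pos 0: AUG -> K; peptide=K
pos 3: GGA -> T; peptide=KT
pos 6: AUC -> A; peptide=KTA
pos 9: CGA -> E; peptide=KTAE
pos 12: GUG -> A; peptide=KTAEA
pos 15: UUG -> I; peptide=KTAEAI
pos 18: CCC -> R; peptide=KTAEAIR
pos 21: CAC -> D; peptide=KTAEAIRD
pos 24: GCC -> L; peptide=KTAEAIRDL
pos 27: CCU -> L; peptide=KTAEAIRDLL
pos 30: UGA -> STOP

Answer: KTAEAIRDLL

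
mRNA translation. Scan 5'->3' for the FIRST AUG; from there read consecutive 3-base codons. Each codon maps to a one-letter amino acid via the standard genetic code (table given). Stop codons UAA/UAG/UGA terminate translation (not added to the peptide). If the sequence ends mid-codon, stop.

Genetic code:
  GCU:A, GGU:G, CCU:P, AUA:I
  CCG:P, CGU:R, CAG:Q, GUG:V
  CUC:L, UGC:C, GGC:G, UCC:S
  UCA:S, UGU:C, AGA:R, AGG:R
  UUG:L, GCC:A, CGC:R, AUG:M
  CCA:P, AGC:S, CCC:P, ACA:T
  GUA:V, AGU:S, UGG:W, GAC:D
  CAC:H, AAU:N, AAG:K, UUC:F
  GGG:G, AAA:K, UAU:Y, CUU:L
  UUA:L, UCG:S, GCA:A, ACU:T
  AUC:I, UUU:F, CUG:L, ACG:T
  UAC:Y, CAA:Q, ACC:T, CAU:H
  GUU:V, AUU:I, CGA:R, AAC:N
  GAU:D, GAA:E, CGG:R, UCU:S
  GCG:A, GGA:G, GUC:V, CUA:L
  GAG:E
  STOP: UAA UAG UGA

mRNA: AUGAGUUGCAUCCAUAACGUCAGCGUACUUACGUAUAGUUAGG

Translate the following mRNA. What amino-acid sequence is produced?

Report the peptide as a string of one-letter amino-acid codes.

start AUG at pos 0
pos 0: AUG -> M; peptide=M
pos 3: AGU -> S; peptide=MS
pos 6: UGC -> C; peptide=MSC
pos 9: AUC -> I; peptide=MSCI
pos 12: CAU -> H; peptide=MSCIH
pos 15: AAC -> N; peptide=MSCIHN
pos 18: GUC -> V; peptide=MSCIHNV
pos 21: AGC -> S; peptide=MSCIHNVS
pos 24: GUA -> V; peptide=MSCIHNVSV
pos 27: CUU -> L; peptide=MSCIHNVSVL
pos 30: ACG -> T; peptide=MSCIHNVSVLT
pos 33: UAU -> Y; peptide=MSCIHNVSVLTY
pos 36: AGU -> S; peptide=MSCIHNVSVLTYS
pos 39: UAG -> STOP

Answer: MSCIHNVSVLTYS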